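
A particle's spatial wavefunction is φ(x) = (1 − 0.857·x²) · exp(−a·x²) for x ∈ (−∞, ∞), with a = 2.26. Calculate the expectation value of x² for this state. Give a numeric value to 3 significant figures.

0.0748

⟨x²⟩ = ∫ x²·|φ|² dx / ∫|φ|² dx (integrals over the domain).
Expand each integrand as polynomial × e^(−2ax²) and use ∫x^(2j)·e^(−2ax²) dx = (2j−1)!!/(4a)^j · √(π/(2a)), odd powers → 0; here √(π/(2a)) = 0.83369.
State is unnormalized: ∫|φ|² dx = 0.69810, and ∫φ*·x²·φ dx = 0.052198, so ⟨x²⟩ = 0.052198 / 0.69810.
⟨x²⟩ = 0.074772.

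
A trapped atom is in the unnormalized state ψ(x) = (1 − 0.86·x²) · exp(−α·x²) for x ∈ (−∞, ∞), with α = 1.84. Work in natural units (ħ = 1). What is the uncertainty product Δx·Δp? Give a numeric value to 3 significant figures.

0.507

Δx = √(⟨x²⟩−⟨x⟩²), Δp = √(⟨p²⟩−⟨p⟩²).
Expand each integrand as polynomial × e^(−2αx²) and use ∫x^(2j)·e^(−2αx²) dx = (2j−1)!!/(4α)^j · √(π/(2α)), odd powers → 0; here √(π/(2α)) = 0.92396. Differentiate with the product rule, d/dx e^(−αx²) = −2αx·e^(−αx²).
Normalization: ∫|ψ|² dx = 0.74588.
⟨x⟩ = 0.0000, ⟨x²⟩ = 0.084779 ⇒ Δx = 0.29117.
⟨p⟩ = 0.0000, ⟨p²⟩ = 3.0298 ⇒ Δp = 1.7406.
Δx·Δp = 0.50682.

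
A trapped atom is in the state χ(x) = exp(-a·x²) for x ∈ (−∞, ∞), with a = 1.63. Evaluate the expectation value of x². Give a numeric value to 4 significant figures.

⟨x²⟩ = ∫ x²·|χ|² dx / ∫|χ|² dx (integrals over the domain).
Gaussian moments: ∫x^(2j)·e^(−2ax²) dx = (2j−1)!!/(4a)^j · √(π/(2a)), odd powers integrate to 0; here √(π/(2a)) = 0.98167.
State is unnormalized: ∫|χ|² dx = 0.98167, and ∫χ*·x²·χ dx = 0.15056, so ⟨x²⟩ = 0.15056 / 0.98167.
⟨x²⟩ = 0.15337.

0.1534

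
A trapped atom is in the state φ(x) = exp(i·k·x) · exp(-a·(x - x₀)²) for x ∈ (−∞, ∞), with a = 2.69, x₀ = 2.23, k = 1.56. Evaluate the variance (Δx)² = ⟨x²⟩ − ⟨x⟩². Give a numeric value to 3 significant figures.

0.0929

Compute ⟨x⟩ and ⟨x²⟩ separately, then (Δx)² = ⟨x²⟩ − ⟨x⟩².
Gaussian moments (u = x − x₀): ∫u^(2j)·e^(−2au²) du = (2j−1)!!/(4a)^j · √(π/(2a)), odd powers integrate to 0; here √(π/(2a)) = 0.76416.
Normalization: ∫|φ|² dx = 0.76416.
⟨x⟩ = 2.2300 and ⟨x²⟩ = 5.0658.
(Δx)² = 5.0658 − (2.2300)² = 0.092937.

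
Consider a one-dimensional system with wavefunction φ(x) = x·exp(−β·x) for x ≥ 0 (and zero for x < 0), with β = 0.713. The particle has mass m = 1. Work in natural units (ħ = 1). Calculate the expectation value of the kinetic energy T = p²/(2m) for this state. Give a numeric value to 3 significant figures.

0.254

T = −(ħ²/2m) d²/dx², so ⟨T⟩ = −(ħ²/2m) ∫ φ*·φ'' dx / ∫|φ|² dx; with m = 1.
Differentiate x·exp(−β·x) with the product rule; every integrand then reduces to terms xʲ·e^(−2βx) on [0, ∞), with ∫₀^∞ xʲ·e^(−2βx) dx = j!/(2β)^(j+1).
State is unnormalized: ∫|φ|² dx = 0.68972, and ∫φ*·(−ħ²/2m · φ'') dx = 0.17532, so ⟨T⟩ = 0.17532 / 0.68972.
⟨T⟩ = 0.25418.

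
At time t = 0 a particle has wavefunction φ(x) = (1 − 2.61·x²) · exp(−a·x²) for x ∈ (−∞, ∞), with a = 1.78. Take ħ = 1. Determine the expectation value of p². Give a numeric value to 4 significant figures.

7.104

p² φ = −ħ² d²φ/dx²; ⟨p²⟩ = −ħ² ∫ φ*·φ'' dx / ∫|φ|² dx.
Expand each integrand as polynomial × e^(−2ax²) and use ∫x^(2j)·e^(−2ax²) dx = (2j−1)!!/(4a)^j · √(π/(2a)), odd powers → 0; here √(π/(2a)) = 0.93940. Differentiate with the product rule, d/dx e^(−ax²) = −2ax·e^(−ax²).
State is unnormalized: ∫|φ|² dx = 0.62938, and ∫φ*·(−ħ² φ'') dx = 4.4709, so ⟨p²⟩ = 4.4709 / 0.62938.
⟨p²⟩ = 7.1037.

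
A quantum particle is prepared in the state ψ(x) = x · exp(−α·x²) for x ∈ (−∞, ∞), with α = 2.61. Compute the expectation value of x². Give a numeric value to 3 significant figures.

⟨x²⟩ = ∫ x²·|ψ|² dx / ∫|ψ|² dx (integrals over the domain).
Expand each integrand as polynomial × e^(−2αx²) and use ∫x^(2j)·e^(−2αx²) dx = (2j−1)!!/(4α)^j · √(π/(2α)), odd powers → 0; here √(π/(2α)) = 0.77578.
State is unnormalized: ∫|ψ|² dx = 0.074309, and ∫ψ*·x²·ψ dx = 0.021353, so ⟨x²⟩ = 0.021353 / 0.074309.
⟨x²⟩ = 0.28736.

0.287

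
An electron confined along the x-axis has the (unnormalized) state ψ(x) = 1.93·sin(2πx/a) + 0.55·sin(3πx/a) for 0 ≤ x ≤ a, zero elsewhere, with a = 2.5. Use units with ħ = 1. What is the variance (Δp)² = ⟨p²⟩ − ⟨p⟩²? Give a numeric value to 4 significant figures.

Compute ⟨p⟩ and ⟨p²⟩ separately; (Δp)² = ⟨p²⟩ − ⟨p⟩².
d²/dx² sin(jπx/a) = −(jπ/a)²·sin(jπx/a); on 0 ≤ x ≤ a, ∫sin²(jπx/a) dx = a/2 and ∫sin(jπx/a)·sin(lπx/a) dx = 0 for j ≠ l, so only diagonal terms survive in ∫|ψ|² and ∫ψ·ψ″; ∫ψ·ψ′ dx = [ψ²/2] between the walls = 0.
Normalization: ∫|ψ|² dx = 5.0343.
⟨p⟩ = 0.0000 and ⟨p²⟩ = 6.9096.
(Δp)² = 6.9096 − (0.0000)² = 6.9096.

6.910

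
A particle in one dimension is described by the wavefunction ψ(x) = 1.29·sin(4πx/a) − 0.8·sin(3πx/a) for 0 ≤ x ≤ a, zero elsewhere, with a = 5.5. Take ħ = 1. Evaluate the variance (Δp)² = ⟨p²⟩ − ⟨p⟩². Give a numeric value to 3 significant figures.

4.59

Compute ⟨p⟩ and ⟨p²⟩ separately; (Δp)² = ⟨p²⟩ − ⟨p⟩².
d²/dx² sin(jπx/a) = −(jπ/a)²·sin(jπx/a); on 0 ≤ x ≤ a, ∫sin²(jπx/a) dx = a/2 and ∫sin(jπx/a)·sin(lπx/a) dx = 0 for j ≠ l, so only diagonal terms survive in ∫|ψ|² and ∫ψ·ψ″; ∫ψ·ψ′ dx = [ψ²/2] between the walls = 0.
Normalization: ∫|ψ|² dx = 6.3363.
⟨p⟩ = 0.0000 and ⟨p²⟩ = 4.5859.
(Δp)² = 4.5859 − (0.0000)² = 4.5859.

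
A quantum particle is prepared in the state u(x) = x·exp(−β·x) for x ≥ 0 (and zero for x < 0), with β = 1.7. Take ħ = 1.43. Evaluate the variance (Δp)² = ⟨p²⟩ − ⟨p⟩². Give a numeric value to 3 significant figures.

Compute ⟨p⟩ and ⟨p²⟩ separately; (Δp)² = ⟨p²⟩ − ⟨p⟩².
Differentiate x·exp(−β·x) with the product rule; every integrand then reduces to terms xʲ·e^(−2βx) on [0, ∞), with ∫₀^∞ xʲ·e^(−2βx) dx = j!/(2β)^(j+1).
Normalization: ∫|u|² dx = 0.050885.
⟨p⟩ = 0.0000 and ⟨p²⟩ = 5.9098.
(Δp)² = 5.9098 − (0.0000)² = 5.9098.

5.91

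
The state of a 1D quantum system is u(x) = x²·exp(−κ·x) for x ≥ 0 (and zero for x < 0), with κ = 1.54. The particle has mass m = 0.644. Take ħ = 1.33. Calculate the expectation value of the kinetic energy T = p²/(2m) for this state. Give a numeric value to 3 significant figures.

T = −(ħ²/2m) d²/dx², so ⟨T⟩ = −(ħ²/2m) ∫ u*·u'' dx / ∫|u|² dx; with m = 0.644.
Differentiate x²·exp(−κ·x) with the product rule; every integrand then reduces to terms xʲ·e^(−2κx) on [0, ∞), with ∫₀^∞ xʲ·e^(−2κx) dx = j!/(2κ)^(j+1).
State is unnormalized: ∫|u|² dx = 0.086588, and ∫u*·(−ħ²/2m · u'') dx = 0.094008, so ⟨T⟩ = 0.094008 / 0.086588.
⟨T⟩ = 1.0857.

1.09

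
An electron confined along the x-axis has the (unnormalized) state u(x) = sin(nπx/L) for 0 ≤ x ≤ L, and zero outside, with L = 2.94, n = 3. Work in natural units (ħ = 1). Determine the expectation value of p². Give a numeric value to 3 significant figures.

10.3

p² u = −ħ² d²u/dx²; ⟨p²⟩ = −ħ² ∫ u*·u'' dx / ∫|u|² dx.
d/dx sin(nπx/L) = (nπ/L)·cos(nπx/L) and d²/dx² sin(nπx/L) = −(nπ/L)²·sin(nπx/L); on 0 ≤ x ≤ L, ∫sin²(nπx/L) dx = L/2 and ∫sin(nπx/L)·cos(nπx/L) dx = 0.
State is unnormalized: ∫|u|² dx = 1.4700, and ∫u*·(−ħ² u'') dx = 15.107, so ⟨p²⟩ = 15.107 / 1.4700.
⟨p²⟩ = 10.277.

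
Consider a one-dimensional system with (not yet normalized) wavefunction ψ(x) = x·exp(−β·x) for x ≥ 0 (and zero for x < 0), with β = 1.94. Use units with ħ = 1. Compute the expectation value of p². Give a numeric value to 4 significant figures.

3.764

p² ψ = −ħ² d²ψ/dx²; ⟨p²⟩ = −ħ² ∫ ψ*·ψ'' dx / ∫|ψ|² dx.
Differentiate x·exp(−β·x) with the product rule; every integrand then reduces to terms xʲ·e^(−2βx) on [0, ∞), with ∫₀^∞ xʲ·e^(−2βx) dx = j!/(2β)^(j+1).
State is unnormalized: ∫|ψ|² dx = 0.034240, and ∫ψ*·(−ħ² ψ'') dx = 0.12887, so ⟨p²⟩ = 0.12887 / 0.034240.
⟨p²⟩ = 3.7636.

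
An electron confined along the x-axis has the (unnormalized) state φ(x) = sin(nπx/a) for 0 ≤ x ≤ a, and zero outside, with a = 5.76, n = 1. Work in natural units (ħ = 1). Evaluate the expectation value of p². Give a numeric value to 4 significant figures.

0.2975

p² φ = −ħ² d²φ/dx²; ⟨p²⟩ = −ħ² ∫ φ*·φ'' dx / ∫|φ|² dx.
d/dx sin(nπx/a) = (nπ/a)·cos(nπx/a) and d²/dx² sin(nπx/a) = −(nπ/a)²·sin(nπx/a); on 0 ≤ x ≤ a, ∫sin²(nπx/a) dx = a/2 and ∫sin(nπx/a)·cos(nπx/a) dx = 0.
State is unnormalized: ∫|φ|² dx = 2.8800, and ∫φ*·(−ħ² φ'') dx = 0.85674, so ⟨p²⟩ = 0.85674 / 2.8800.
⟨p²⟩ = 0.29748.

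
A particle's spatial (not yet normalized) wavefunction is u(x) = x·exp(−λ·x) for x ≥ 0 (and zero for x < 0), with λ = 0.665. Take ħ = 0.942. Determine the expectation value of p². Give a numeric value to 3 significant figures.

0.392

p² u = −ħ² d²u/dx²; ⟨p²⟩ = −ħ² ∫ u*·u'' dx / ∫|u|² dx.
Differentiate x·exp(−λ·x) with the product rule; every integrand then reduces to terms xʲ·e^(−2λx) on [0, ∞), with ∫₀^∞ xʲ·e^(−2λx) dx = j!/(2λ)^(j+1).
State is unnormalized: ∫|u|² dx = 0.85011, and ∫u*·(−ħ² u'') dx = 0.33360, so ⟨p²⟩ = 0.33360 / 0.85011.
⟨p²⟩ = 0.39241.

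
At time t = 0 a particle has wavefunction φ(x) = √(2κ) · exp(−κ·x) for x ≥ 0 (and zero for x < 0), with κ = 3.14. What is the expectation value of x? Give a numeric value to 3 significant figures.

⟨x⟩ = ∫ x·|φ|² dx (integrals over the domain).
Every integrand reduces to terms xʲ·e^(−2κx) on [0, ∞); use ∫₀^∞ xʲ·e^(−2κx) dx = j!/(2κ)^(j+1).
⟨x⟩ = 0.15924.

0.159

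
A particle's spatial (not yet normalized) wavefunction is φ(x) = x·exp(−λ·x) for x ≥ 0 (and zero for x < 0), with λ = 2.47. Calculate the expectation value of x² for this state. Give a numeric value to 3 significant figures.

0.492

⟨x²⟩ = ∫ x²·|φ|² dx / ∫|φ|² dx (integrals over the domain).
Every integrand reduces to terms xʲ·e^(−2λx) on [0, ∞); use ∫₀^∞ xʲ·e^(−2λx) dx = j!/(2λ)^(j+1).
State is unnormalized: ∫|φ|² dx = 0.016590, and ∫φ*·x²·φ dx = 0.0081579, so ⟨x²⟩ = 0.0081579 / 0.016590.
⟨x²⟩ = 0.49173.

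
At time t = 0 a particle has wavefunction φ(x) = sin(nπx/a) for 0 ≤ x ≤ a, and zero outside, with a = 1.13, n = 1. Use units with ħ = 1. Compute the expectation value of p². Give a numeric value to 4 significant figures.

7.729

p² φ = −ħ² d²φ/dx²; ⟨p²⟩ = −ħ² ∫ φ*·φ'' dx / ∫|φ|² dx.
d/dx sin(nπx/a) = (nπ/a)·cos(nπx/a) and d²/dx² sin(nπx/a) = −(nπ/a)²·sin(nπx/a); on 0 ≤ x ≤ a, ∫sin²(nπx/a) dx = a/2 and ∫sin(nπx/a)·cos(nπx/a) dx = 0.
State is unnormalized: ∫|φ|² dx = 0.56500, and ∫φ*·(−ħ² φ'') dx = 4.3671, so ⟨p²⟩ = 4.3671 / 0.56500.
⟨p²⟩ = 7.7293.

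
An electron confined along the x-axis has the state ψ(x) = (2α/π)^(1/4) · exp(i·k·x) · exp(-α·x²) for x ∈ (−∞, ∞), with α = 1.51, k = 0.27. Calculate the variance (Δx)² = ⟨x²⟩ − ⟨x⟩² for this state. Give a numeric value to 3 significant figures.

0.166

Compute ⟨x⟩ and ⟨x²⟩ separately, then (Δx)² = ⟨x²⟩ − ⟨x⟩².
Gaussian moments: ∫x^(2j)·e^(−2αx²) dx = (2j−1)!!/(4α)^j · √(π/(2α)), odd powers integrate to 0; here √(π/(2α)) = 1.0199.
⟨x⟩ = 0.0000 and ⟨x²⟩ = 0.16556.
(Δx)² = 0.16556 − (0.0000)² = 0.16556.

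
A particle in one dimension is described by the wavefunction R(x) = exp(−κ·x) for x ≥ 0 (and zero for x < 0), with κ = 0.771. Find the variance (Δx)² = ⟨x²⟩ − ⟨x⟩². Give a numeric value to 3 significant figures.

0.421

Compute ⟨x⟩ and ⟨x²⟩ separately, then (Δx)² = ⟨x²⟩ − ⟨x⟩².
Every integrand reduces to terms xʲ·e^(−2κx) on [0, ∞); use ∫₀^∞ xʲ·e^(−2κx) dx = j!/(2κ)^(j+1).
Normalization: ∫|R|² dx = 0.64851.
⟨x⟩ = 0.64851 and ⟨x²⟩ = 0.84113.
(Δx)² = 0.84113 − (0.64851)² = 0.42056.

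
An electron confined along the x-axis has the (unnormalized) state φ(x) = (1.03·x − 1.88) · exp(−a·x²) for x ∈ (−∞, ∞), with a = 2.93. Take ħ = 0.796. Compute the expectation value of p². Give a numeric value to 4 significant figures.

1.949

p² φ = −ħ² d²φ/dx²; ⟨p²⟩ = −ħ² ∫ φ*·φ'' dx / ∫|φ|² dx.
Expand each integrand as polynomial × e^(−2ax²) and use ∫x^(2j)·e^(−2ax²) dx = (2j−1)!!/(4a)^j · √(π/(2a)), odd powers → 0; here √(π/(2a)) = 0.73219. Differentiate with the product rule, d/dx e^(−ax²) = −2ax·e^(−ax²).
State is unnormalized: ∫|φ|² dx = 2.6541, and ∫φ*·(−ħ² φ'') dx = 5.1735, so ⟨p²⟩ = 5.1735 / 2.6541.
⟨p²⟩ = 1.9492.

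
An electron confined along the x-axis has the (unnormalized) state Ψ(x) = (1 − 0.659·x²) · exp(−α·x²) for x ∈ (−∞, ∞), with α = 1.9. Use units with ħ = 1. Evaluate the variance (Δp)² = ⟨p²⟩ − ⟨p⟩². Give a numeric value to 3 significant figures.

2.74

Compute ⟨p⟩ and ⟨p²⟩ separately; (Δp)² = ⟨p²⟩ − ⟨p⟩².
Expand each integrand as polynomial × e^(−2αx²) and use ∫x^(2j)·e^(−2αx²) dx = (2j−1)!!/(4α)^j · √(π/(2α)), odd powers → 0; here √(π/(2α)) = 0.90925. Differentiate with the product rule, d/dx e^(−αx²) = −2αx·e^(−αx²).
Normalization: ∫|Ψ|² dx = 0.77208.
⟨p⟩ = 0.0000 and ⟨p²⟩ = 2.7434.
(Δp)² = 2.7434 − (0.0000)² = 2.7434.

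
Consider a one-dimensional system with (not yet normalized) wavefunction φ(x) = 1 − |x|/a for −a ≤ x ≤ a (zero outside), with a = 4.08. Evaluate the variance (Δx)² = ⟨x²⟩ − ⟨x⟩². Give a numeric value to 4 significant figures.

Compute ⟨x⟩ and ⟨x²⟩ separately, then (Δx)² = ⟨x²⟩ − ⟨x⟩².
φ is even, so ∫ over [−a, a] = 2∫₀ᵃ with φ = 1 − x/a there: ∫₀ᵃ (1 − x/a)² dx = a/3, ∫₀ᵃ x²(1 − x/a)² dx = a³/30, ∫₀ᵃ x⁴(1 − x/a)² dx = a⁵/105.
Normalization: ∫|φ|² dx = 2.7200.
⟨x⟩ = 0.0000 and ⟨x²⟩ = 1.6646.
(Δx)² = 1.6646 − (0.0000)² = 1.6646.

1.665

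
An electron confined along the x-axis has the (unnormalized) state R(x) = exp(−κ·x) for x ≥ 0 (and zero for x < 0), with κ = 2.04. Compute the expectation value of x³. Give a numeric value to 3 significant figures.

⟨x³⟩ = ∫ x³·|R|² dx / ∫|R|² dx (integrals over the domain).
Every integrand reduces to terms xʲ·e^(−2κx) on [0, ∞); use ∫₀^∞ xʲ·e^(−2κx) dx = j!/(2κ)^(j+1).
State is unnormalized: ∫|R|² dx = 0.24510, and ∫R*·x³·R dx = 0.021653, so ⟨x³⟩ = 0.021653 / 0.24510.
⟨x³⟩ = 0.088343.

0.0883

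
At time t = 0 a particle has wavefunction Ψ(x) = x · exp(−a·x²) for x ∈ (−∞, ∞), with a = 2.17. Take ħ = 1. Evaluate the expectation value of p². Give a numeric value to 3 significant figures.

6.51

p² Ψ = −ħ² d²Ψ/dx²; ⟨p²⟩ = −ħ² ∫ Ψ*·Ψ'' dx / ∫|Ψ|² dx.
Expand each integrand as polynomial × e^(−2ax²) and use ∫x^(2j)·e^(−2ax²) dx = (2j−1)!!/(4a)^j · √(π/(2a)), odd powers → 0; here √(π/(2a)) = 0.85081. Differentiate with the product rule, d/dx e^(−ax²) = −2ax·e^(−ax²).
State is unnormalized: ∫|Ψ|² dx = 0.098019, and ∫Ψ*·(−ħ² Ψ'') dx = 0.63810, so ⟨p²⟩ = 0.63810 / 0.098019.
⟨p²⟩ = 6.5100.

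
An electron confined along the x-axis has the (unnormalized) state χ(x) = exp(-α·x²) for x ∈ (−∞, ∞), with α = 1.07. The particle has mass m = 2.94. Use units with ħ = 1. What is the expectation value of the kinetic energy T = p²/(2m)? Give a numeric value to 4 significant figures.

0.1820

T = −(ħ²/2m) d²/dx², so ⟨T⟩ = −(ħ²/2m) ∫ χ*·χ'' dx / ∫|χ|² dx; with m = 2.94.
Gaussian moments: ∫x^(2j)·e^(−2αx²) dx = (2j−1)!!/(4α)^j · √(π/(2α)), odd powers integrate to 0; here √(π/(2α)) = 1.2116. Derivatives: d/dx e^(−αx²) = −2αx·e^(−αx²), d²/dx² e^(−αx²) = (4α²x² − 2α)·e^(−αx²).
State is unnormalized: ∫|χ|² dx = 1.2116, and ∫χ*·(−ħ²/2m · χ'') dx = 0.22048, so ⟨T⟩ = 0.22048 / 1.2116.
⟨T⟩ = 0.18197.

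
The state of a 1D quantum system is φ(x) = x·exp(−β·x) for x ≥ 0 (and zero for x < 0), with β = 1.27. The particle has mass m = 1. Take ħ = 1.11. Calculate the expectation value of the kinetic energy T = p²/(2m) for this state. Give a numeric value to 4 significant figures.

0.9936

T = −(ħ²/2m) d²/dx², so ⟨T⟩ = −(ħ²/2m) ∫ φ*·φ'' dx / ∫|φ|² dx; with m = 1.
Differentiate x·exp(−β·x) with the product rule; every integrand then reduces to terms xʲ·e^(−2βx) on [0, ∞), with ∫₀^∞ xʲ·e^(−2βx) dx = j!/(2β)^(j+1).
State is unnormalized: ∫|φ|² dx = 0.12205, and ∫φ*·(−ħ²/2m · φ'') dx = 0.12127, so ⟨T⟩ = 0.12127 / 0.12205.
⟨T⟩ = 0.99363.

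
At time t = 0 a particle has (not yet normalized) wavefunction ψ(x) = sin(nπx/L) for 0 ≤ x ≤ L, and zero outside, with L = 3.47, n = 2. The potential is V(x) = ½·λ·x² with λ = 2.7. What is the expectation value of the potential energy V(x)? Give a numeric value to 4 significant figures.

5.213

⟨V⟩ = ∫ V(x)·|ψ|² dx / ∫|ψ|² dx.
With sin²θ = (1 − cos2θ)/2 on 0 ≤ x ≤ L: ∫sin²(nπx/L) dx = L/2, ∫x·sin²(nπx/L) dx = L²/4, ∫x²·sin²(nπx/L) dx = L³·(1/6 − 1/(4n²π²)); higher powers xᵏ the same way, integrating xᵏ·cos(2nπx/L) by parts.
State is unnormalized: ∫|ψ|² dx = 1.7350, and ∫ψ*·V(x)·ψ dx = 9.0437, so ⟨V⟩ = 9.0437 / 1.7350.
⟨V⟩ = 5.2125.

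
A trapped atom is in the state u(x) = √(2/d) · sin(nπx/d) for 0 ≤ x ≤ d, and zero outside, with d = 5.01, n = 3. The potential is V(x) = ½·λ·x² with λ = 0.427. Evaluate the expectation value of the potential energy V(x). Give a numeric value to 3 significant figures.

1.76

⟨V⟩ = ∫ V(x)·|u|² dx.
With sin²θ = (1 − cos2θ)/2 on 0 ≤ x ≤ d: ∫sin²(nπx/d) dx = d/2, ∫x·sin²(nπx/d) dx = d²/4, ∫x²·sin²(nπx/d) dx = d³·(1/6 − 1/(4n²π²)); higher powers xᵏ the same way, integrating xᵏ·cos(2nπx/d) by parts.
⟨V⟩ = 1.7561.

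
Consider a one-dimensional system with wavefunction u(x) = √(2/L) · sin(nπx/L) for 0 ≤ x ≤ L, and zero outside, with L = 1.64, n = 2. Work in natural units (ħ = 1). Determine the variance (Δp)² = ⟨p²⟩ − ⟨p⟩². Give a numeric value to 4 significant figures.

Compute ⟨p⟩ and ⟨p²⟩ separately; (Δp)² = ⟨p²⟩ − ⟨p⟩².
d/dx sin(nπx/L) = (nπ/L)·cos(nπx/L) and d²/dx² sin(nπx/L) = −(nπ/L)²·sin(nπx/L); on 0 ≤ x ≤ L, ∫sin²(nπx/L) dx = L/2 and ∫sin(nπx/L)·cos(nπx/L) dx = 0.
⟨p⟩ = 0.0000 and ⟨p²⟩ = 14.678.
(Δp)² = 14.678 − (0.0000)² = 14.678.

14.68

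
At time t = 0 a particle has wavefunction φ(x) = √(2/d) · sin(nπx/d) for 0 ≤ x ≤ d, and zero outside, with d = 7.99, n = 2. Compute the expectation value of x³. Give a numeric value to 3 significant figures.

⟨x³⟩ = ∫ x³·|φ|² dx (integrals over the domain).
With sin²θ = (1 − cos2θ)/2 on 0 ≤ x ≤ d: ∫sin²(nπx/d) dx = d/2, ∫x·sin²(nπx/d) dx = d²/4, ∫x²·sin²(nπx/d) dx = d³·(1/6 − 1/(4n²π²)); higher powers xᵏ the same way, integrating xᵏ·cos(2nπx/d) by parts.
⟨x³⟩ = 117.83.

118.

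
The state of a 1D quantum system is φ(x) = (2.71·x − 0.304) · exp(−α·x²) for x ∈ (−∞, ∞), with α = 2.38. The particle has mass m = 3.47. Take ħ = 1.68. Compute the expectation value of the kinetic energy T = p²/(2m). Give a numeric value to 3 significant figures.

2.70

T = −(ħ²/2m) d²/dx², so ⟨T⟩ = −(ħ²/2m) ∫ φ*·φ'' dx / ∫|φ|² dx; with m = 3.47.
Expand each integrand as polynomial × e^(−2αx²) and use ∫x^(2j)·e^(−2αx²) dx = (2j−1)!!/(4α)^j · √(π/(2α)), odd powers → 0; here √(π/(2α)) = 0.81240. Differentiate with the product rule, d/dx e^(−αx²) = −2αx·e^(−αx²).
State is unnormalized: ∫|φ|² dx = 0.70180, and ∫φ*·(−ħ²/2m · φ'') dx = 1.8925, so ⟨T⟩ = 1.8925 / 0.70180.
⟨T⟩ = 2.6966.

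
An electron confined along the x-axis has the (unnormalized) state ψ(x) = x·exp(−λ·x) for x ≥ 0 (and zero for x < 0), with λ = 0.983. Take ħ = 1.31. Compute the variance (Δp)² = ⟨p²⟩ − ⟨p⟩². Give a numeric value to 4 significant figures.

Compute ⟨p⟩ and ⟨p²⟩ separately; (Δp)² = ⟨p²⟩ − ⟨p⟩².
Differentiate x·exp(−λ·x) with the product rule; every integrand then reduces to terms xʲ·e^(−2λx) on [0, ∞), with ∫₀^∞ xʲ·e^(−2λx) dx = j!/(2λ)^(j+1).
Normalization: ∫|ψ|² dx = 0.26320.
⟨p⟩ = 0.0000 and ⟨p²⟩ = 1.6582.
(Δp)² = 1.6582 − (0.0000)² = 1.6582.

1.658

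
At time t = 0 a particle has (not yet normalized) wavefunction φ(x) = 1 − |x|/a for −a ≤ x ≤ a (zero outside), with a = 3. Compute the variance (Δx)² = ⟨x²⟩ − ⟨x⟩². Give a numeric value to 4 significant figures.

Compute ⟨x⟩ and ⟨x²⟩ separately, then (Δx)² = ⟨x²⟩ − ⟨x⟩².
φ is even, so ∫ over [−a, a] = 2∫₀ᵃ with φ = 1 − x/a there: ∫₀ᵃ (1 − x/a)² dx = a/3, ∫₀ᵃ x²(1 − x/a)² dx = a³/30, ∫₀ᵃ x⁴(1 − x/a)² dx = a⁵/105.
Normalization: ∫|φ|² dx = 2.0000.
⟨x⟩ = 0.0000 and ⟨x²⟩ = 0.90000.
(Δx)² = 0.90000 − (0.0000)² = 0.90000.

0.9000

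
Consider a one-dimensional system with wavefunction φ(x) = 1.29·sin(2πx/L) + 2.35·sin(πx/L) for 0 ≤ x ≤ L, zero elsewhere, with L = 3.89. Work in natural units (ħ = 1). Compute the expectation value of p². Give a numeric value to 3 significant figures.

p² φ = −ħ² d²φ/dx²; ⟨p²⟩ = −ħ² ∫ φ*·φ'' dx / ∫|φ|² dx.
d²/dx² sin(jπx/L) = −(jπ/L)²·sin(jπx/L); on 0 ≤ x ≤ L, ∫sin²(jπx/L) dx = L/2 and ∫sin(jπx/L)·sin(lπx/L) dx = 0 for j ≠ l, so only diagonal terms survive in ∫|φ|² and ∫φ·φ″; ∫φ·φ′ dx = [φ²/2] between the walls = 0.
State is unnormalized: ∫|φ|² dx = 13.978, and ∫φ*·(−ħ² φ'') dx = 15.450, so ⟨p²⟩ = 15.450 / 13.978.
⟨p²⟩ = 1.1053.

1.11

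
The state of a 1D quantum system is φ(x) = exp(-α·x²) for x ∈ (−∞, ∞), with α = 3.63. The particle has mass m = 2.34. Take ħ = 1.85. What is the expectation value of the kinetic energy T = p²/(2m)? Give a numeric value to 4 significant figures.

T = −(ħ²/2m) d²/dx², so ⟨T⟩ = −(ħ²/2m) ∫ φ*·φ'' dx / ∫|φ|² dx; with m = 2.34.
Gaussian moments: ∫x^(2j)·e^(−2αx²) dx = (2j−1)!!/(4α)^j · √(π/(2α)), odd powers integrate to 0; here √(π/(2α)) = 0.65782. Derivatives: d/dx e^(−αx²) = −2αx·e^(−αx²), d²/dx² e^(−αx²) = (4α²x² − 2α)·e^(−αx²).
State is unnormalized: ∫|φ|² dx = 0.65782, and ∫φ*·(−ħ²/2m · φ'') dx = 1.7463, so ⟨T⟩ = 1.7463 / 0.65782.
⟨T⟩ = 2.6546.

2.655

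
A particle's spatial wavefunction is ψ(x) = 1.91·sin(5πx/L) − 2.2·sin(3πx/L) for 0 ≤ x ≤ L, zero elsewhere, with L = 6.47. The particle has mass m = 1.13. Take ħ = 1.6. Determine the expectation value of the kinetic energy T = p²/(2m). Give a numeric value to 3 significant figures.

T = −(ħ²/2m) d²/dx², so ⟨T⟩ = −(ħ²/2m) ∫ ψ*·ψ'' dx / ∫|ψ|² dx; with m = 1.13.
d²/dx² sin(jπx/L) = −(jπ/L)²·sin(jπx/L); on 0 ≤ x ≤ L, ∫sin²(jπx/L) dx = L/2 and ∫sin(jπx/L)·sin(lπx/L) dx = 0 for j ≠ l, so only diagonal terms survive in ∫|ψ|² and ∫ψ·ψ″; ∫ψ·ψ′ dx = [ψ²/2] between the walls = 0.
State is unnormalized: ∫|ψ|² dx = 27.459, and ∫ψ*·(−ħ²/2m · ψ'') dx = 116.43, so ⟨T⟩ = 116.43 / 27.459.
⟨T⟩ = 4.2402.

4.24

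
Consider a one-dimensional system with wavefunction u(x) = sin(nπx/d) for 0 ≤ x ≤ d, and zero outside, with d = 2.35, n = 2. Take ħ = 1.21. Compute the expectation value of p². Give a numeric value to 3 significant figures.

10.5

p² u = −ħ² d²u/dx²; ⟨p²⟩ = −ħ² ∫ u*·u'' dx / ∫|u|² dx.
d/dx sin(nπx/d) = (nπ/d)·cos(nπx/d) and d²/dx² sin(nπx/d) = −(nπ/d)²·sin(nπx/d); on 0 ≤ x ≤ d, ∫sin²(nπx/d) dx = d/2 and ∫sin(nπx/d)·cos(nπx/d) dx = 0.
State is unnormalized: ∫|u|² dx = 1.1750, and ∫u*·(−ħ² u'') dx = 12.298, so ⟨p²⟩ = 12.298 / 1.1750.
⟨p²⟩ = 10.466.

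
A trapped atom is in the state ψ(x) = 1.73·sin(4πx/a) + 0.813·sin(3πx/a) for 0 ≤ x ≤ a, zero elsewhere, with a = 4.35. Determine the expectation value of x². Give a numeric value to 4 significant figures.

3.347

⟨x²⟩ = ∫ x²·|ψ|² dx / ∫|ψ|² dx (integrals over the domain).
On 0 ≤ x ≤ a (j ≠ l): ∫sin²(jπx/a) dx = a/2, ∫sin(jπx/a)·sin(lπx/a) dx = 0; diagonal moments ∫x·sin²(jπx/a) dx = a²/4, ∫x²·sin²(jπx/a) dx = a³·(1/6 − 1/(4j²π²)); cross terms ∫x·sin(jπx/a)·sin(lπx/a) dx = 0 for j + l even and −4jla²/(π²(j² − l²)²) for j + l odd, ∫x²·sin(jπx/a)·sin(lπx/a) dx = (−1)^(j+l)·4jla³/(π²(j² − l²)²); higher powers the same way via product-to-sum and parts.
State is unnormalized: ∫|ψ|² dx = 7.9472, and ∫ψ*·x²·ψ dx = 26.602, so ⟨x²⟩ = 26.602 / 7.9472.
⟨x²⟩ = 3.3474.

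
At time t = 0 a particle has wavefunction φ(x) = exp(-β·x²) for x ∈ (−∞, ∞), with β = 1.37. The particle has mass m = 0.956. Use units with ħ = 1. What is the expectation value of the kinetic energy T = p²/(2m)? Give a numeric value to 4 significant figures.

0.7165

T = −(ħ²/2m) d²/dx², so ⟨T⟩ = −(ħ²/2m) ∫ φ*·φ'' dx / ∫|φ|² dx; with m = 0.956.
Gaussian moments: ∫x^(2j)·e^(−2βx²) dx = (2j−1)!!/(4β)^j · √(π/(2β)), odd powers integrate to 0; here √(π/(2β)) = 1.0708. Derivatives: d/dx e^(−βx²) = −2βx·e^(−βx²), d²/dx² e^(−βx²) = (4β²x² − 2β)·e^(−βx²).
State is unnormalized: ∫|φ|² dx = 1.0708, and ∫φ*·(−ħ²/2m · φ'') dx = 0.76724, so ⟨T⟩ = 0.76724 / 1.0708.
⟨T⟩ = 0.71653.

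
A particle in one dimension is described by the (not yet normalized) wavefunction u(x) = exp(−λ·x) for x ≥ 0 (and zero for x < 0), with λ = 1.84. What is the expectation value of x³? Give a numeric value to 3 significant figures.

0.120

⟨x³⟩ = ∫ x³·|u|² dx / ∫|u|² dx (integrals over the domain).
Every integrand reduces to terms xʲ·e^(−2λx) on [0, ∞); use ∫₀^∞ xʲ·e^(−2λx) dx = j!/(2λ)^(j+1).
State is unnormalized: ∫|u|² dx = 0.27174, and ∫u*·x³·u dx = 0.032716, so ⟨x³⟩ = 0.032716 / 0.27174.
⟨x³⟩ = 0.12039.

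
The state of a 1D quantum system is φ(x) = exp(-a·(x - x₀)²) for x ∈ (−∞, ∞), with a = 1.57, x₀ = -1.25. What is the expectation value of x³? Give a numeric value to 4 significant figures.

-2.550

⟨x³⟩ = ∫ x³·|φ|² dx / ∫|φ|² dx (integrals over the domain).
Gaussian moments (u = x − x₀): ∫u^(2j)·e^(−2au²) du = (2j−1)!!/(4a)^j · √(π/(2a)), odd powers integrate to 0; here √(π/(2a)) = 1.0003.
State is unnormalized: ∫|φ|² dx = 1.0003, and ∫φ*·x³·φ dx = -2.5509, so ⟨x³⟩ = -2.5509 / 1.0003.
⟨x³⟩ = -2.5503.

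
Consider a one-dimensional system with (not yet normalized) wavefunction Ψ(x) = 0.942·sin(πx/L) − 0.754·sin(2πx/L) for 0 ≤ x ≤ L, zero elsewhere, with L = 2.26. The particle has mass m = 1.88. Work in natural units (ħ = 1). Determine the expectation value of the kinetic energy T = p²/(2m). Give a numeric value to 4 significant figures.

T = −(ħ²/2m) d²/dx², so ⟨T⟩ = −(ħ²/2m) ∫ Ψ*·Ψ'' dx / ∫|Ψ|² dx; with m = 1.88.
d²/dx² sin(jπx/L) = −(jπ/L)²·sin(jπx/L); on 0 ≤ x ≤ L, ∫sin²(jπx/L) dx = L/2 and ∫sin(jπx/L)·sin(lπx/L) dx = 0 for j ≠ l, so only diagonal terms survive in ∫|Ψ|² and ∫Ψ·Ψ″; ∫Ψ·Ψ′ dx = [Ψ²/2] between the walls = 0.
State is unnormalized: ∫|Ψ|² dx = 1.6451, and ∫Ψ*·(−ħ²/2m · Ψ'') dx = 1.8359, so ⟨T⟩ = 1.8359 / 1.6451.
⟨T⟩ = 1.1160.

1.116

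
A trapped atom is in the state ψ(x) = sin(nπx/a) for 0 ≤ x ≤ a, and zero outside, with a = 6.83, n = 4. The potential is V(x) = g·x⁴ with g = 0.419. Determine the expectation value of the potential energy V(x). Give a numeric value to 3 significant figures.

⟨V⟩ = ∫ V(x)·|ψ|² dx / ∫|ψ|² dx.
With sin²θ = (1 − cos2θ)/2 on 0 ≤ x ≤ a: ∫sin²(nπx/a) dx = a/2, ∫x·sin²(nπx/a) dx = a²/4, ∫x²·sin²(nπx/a) dx = a³·(1/6 − 1/(4n²π²)); higher powers xᵏ the same way, integrating xᵏ·cos(2nπx/a) by parts.
State is unnormalized: ∫|ψ|² dx = 3.4150, and ∫ψ*·V(x)·ψ dx = 603.22, so ⟨V⟩ = 603.22 / 3.4150.
⟨V⟩ = 176.64.

177.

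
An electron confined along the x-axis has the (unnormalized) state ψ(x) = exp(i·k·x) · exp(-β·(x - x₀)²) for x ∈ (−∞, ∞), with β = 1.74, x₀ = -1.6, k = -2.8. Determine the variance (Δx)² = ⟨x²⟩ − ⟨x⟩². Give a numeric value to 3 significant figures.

0.144

Compute ⟨x⟩ and ⟨x²⟩ separately, then (Δx)² = ⟨x²⟩ − ⟨x⟩².
Gaussian moments (u = x − x₀): ∫u^(2j)·e^(−2βu²) du = (2j−1)!!/(4β)^j · √(π/(2β)), odd powers integrate to 0; here √(π/(2β)) = 0.95013.
Normalization: ∫|ψ|² dx = 0.95013.
⟨x⟩ = -1.6000 and ⟨x²⟩ = 2.7037.
(Δx)² = 2.7037 − (-1.6000)² = 0.14368.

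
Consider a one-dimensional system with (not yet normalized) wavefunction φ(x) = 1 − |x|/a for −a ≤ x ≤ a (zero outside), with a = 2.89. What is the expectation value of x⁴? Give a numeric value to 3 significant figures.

⟨x⁴⟩ = ∫ x⁴·|φ|² dx / ∫|φ|² dx (integrals over the domain).
φ is even, so ∫ over [−a, a] = 2∫₀ᵃ with φ = 1 − x/a there: ∫₀ᵃ (1 − x/a)² dx = a/3, ∫₀ᵃ x²(1 − x/a)² dx = a³/30, ∫₀ᵃ x⁴(1 − x/a)² dx = a⁵/105.
State is unnormalized: ∫|φ|² dx = 1.9267, and ∫φ*·x⁴·φ dx = 3.8400, so ⟨x⁴⟩ = 3.8400 / 1.9267.
⟨x⁴⟩ = 1.9931.

1.99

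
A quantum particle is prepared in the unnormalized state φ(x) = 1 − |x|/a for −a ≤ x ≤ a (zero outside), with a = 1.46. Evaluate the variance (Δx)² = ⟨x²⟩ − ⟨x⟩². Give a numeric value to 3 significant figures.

0.213

Compute ⟨x⟩ and ⟨x²⟩ separately, then (Δx)² = ⟨x²⟩ − ⟨x⟩².
φ is even, so ∫ over [−a, a] = 2∫₀ᵃ with φ = 1 − x/a there: ∫₀ᵃ (1 − x/a)² dx = a/3, ∫₀ᵃ x²(1 − x/a)² dx = a³/30, ∫₀ᵃ x⁴(1 − x/a)² dx = a⁵/105.
Normalization: ∫|φ|² dx = 0.97333.
⟨x⟩ = 0.0000 and ⟨x²⟩ = 0.21316.
(Δx)² = 0.21316 − (0.0000)² = 0.21316.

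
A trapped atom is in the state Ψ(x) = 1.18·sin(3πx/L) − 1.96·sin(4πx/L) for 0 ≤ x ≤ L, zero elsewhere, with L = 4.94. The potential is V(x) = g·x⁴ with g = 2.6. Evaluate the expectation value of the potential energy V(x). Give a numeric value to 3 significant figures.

⟨V⟩ = ∫ V(x)·|Ψ|² dx / ∫|Ψ|² dx.
On 0 ≤ x ≤ L (j ≠ l): ∫sin²(jπx/L) dx = L/2, ∫sin(jπx/L)·sin(lπx/L) dx = 0; diagonal moments ∫x·sin²(jπx/L) dx = L²/4, ∫x²·sin²(jπx/L) dx = L³·(1/6 − 1/(4j²π²)); cross terms ∫x·sin(jπx/L)·sin(lπx/L) dx = 0 for j + l even and −4jlL²/(π²(j² − l²)²) for j + l odd, ∫x²·sin(jπx/L)·sin(lπx/L) dx = (−1)^(j+l)·4jlL³/(π²(j² − l²)²); higher powers the same way via product-to-sum and parts.
State is unnormalized: ∫|Ψ|² dx = 12.928, and ∫Ψ*·V(x)·Ψ dx = 6519.0, so ⟨V⟩ = 6519.0 / 12.928.
⟨V⟩ = 504.25.

504.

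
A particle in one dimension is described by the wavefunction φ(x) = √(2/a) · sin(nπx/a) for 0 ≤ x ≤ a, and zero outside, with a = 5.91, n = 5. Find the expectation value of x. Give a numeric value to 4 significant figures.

⟨x⟩ = ∫ x·|φ|² dx (integrals over the domain).
With sin²θ = (1 − cos2θ)/2 on 0 ≤ x ≤ a: ∫sin²(nπx/a) dx = a/2, ∫x·sin²(nπx/a) dx = a²/4, ∫x²·sin²(nπx/a) dx = a³·(1/6 − 1/(4n²π²)); higher powers xᵏ the same way, integrating xᵏ·cos(2nπx/a) by parts.
⟨x⟩ = 2.9550.

2.955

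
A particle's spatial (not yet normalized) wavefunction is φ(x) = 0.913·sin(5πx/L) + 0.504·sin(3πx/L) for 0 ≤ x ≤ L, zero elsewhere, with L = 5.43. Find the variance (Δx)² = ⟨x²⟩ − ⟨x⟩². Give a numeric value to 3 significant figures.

3.56

Compute ⟨x⟩ and ⟨x²⟩ separately, then (Δx)² = ⟨x²⟩ − ⟨x⟩².
On 0 ≤ x ≤ L (j ≠ l): ∫sin²(jπx/L) dx = L/2, ∫sin(jπx/L)·sin(lπx/L) dx = 0; diagonal moments ∫x·sin²(jπx/L) dx = L²/4, ∫x²·sin²(jπx/L) dx = L³·(1/6 − 1/(4j²π²)); cross terms ∫x·sin(jπx/L)·sin(lπx/L) dx = 0 for j + l even and −4jlL²/(π²(j² − l²)²) for j + l odd, ∫x²·sin(jπx/L)·sin(lπx/L) dx = (−1)^(j+l)·4jlL³/(π²(j² − l²)²); higher powers the same way via product-to-sum and parts.
Normalization: ∫|φ|² dx = 2.9528.
⟨x⟩ = 2.7150 and ⟨x²⟩ = 10.929.
(Δx)² = 10.929 − (2.7150)² = 3.5575.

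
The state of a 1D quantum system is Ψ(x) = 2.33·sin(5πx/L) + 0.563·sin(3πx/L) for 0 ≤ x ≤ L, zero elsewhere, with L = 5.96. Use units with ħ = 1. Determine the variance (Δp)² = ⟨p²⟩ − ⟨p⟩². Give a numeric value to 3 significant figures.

6.70

Compute ⟨p⟩ and ⟨p²⟩ separately; (Δp)² = ⟨p²⟩ − ⟨p⟩².
d²/dx² sin(jπx/L) = −(jπ/L)²·sin(jπx/L); on 0 ≤ x ≤ L, ∫sin²(jπx/L) dx = L/2 and ∫sin(jπx/L)·sin(lπx/L) dx = 0 for j ≠ l, so only diagonal terms survive in ∫|Ψ|² and ∫Ψ·Ψ″; ∫Ψ·Ψ′ dx = [Ψ²/2] between the walls = 0.
Normalization: ∫|Ψ|² dx = 17.123.
⟨p⟩ = 0.0000 and ⟨p²⟩ = 6.7010.
(Δp)² = 6.7010 − (0.0000)² = 6.7010.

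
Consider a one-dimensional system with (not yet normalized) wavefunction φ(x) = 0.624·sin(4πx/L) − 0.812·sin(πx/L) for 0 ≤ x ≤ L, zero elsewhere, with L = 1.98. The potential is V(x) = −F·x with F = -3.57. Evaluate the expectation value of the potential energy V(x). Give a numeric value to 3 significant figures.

⟨V⟩ = ∫ V(x)·|φ|² dx / ∫|φ|² dx.
On 0 ≤ x ≤ L (j ≠ l): ∫sin²(jπx/L) dx = L/2, ∫sin(jπx/L)·sin(lπx/L) dx = 0; diagonal moments ∫x·sin²(jπx/L) dx = L²/4, ∫x²·sin²(jπx/L) dx = L³·(1/6 − 1/(4j²π²)); cross terms ∫x·sin(jπx/L)·sin(lπx/L) dx = 0 for j + l even and −4jlL²/(π²(j² − l²)²) for j + l odd, ∫x²·sin(jπx/L)·sin(lπx/L) dx = (−1)^(j+l)·4jlL³/(π²(j² − l²)²); higher powers the same way via product-to-sum and parts.
State is unnormalized: ∫|φ|² dx = 1.0382, and ∫φ*·V(x)·φ dx = 3.7716, so ⟨V⟩ = 3.7716 / 1.0382.
⟨V⟩ = 3.6327.

3.63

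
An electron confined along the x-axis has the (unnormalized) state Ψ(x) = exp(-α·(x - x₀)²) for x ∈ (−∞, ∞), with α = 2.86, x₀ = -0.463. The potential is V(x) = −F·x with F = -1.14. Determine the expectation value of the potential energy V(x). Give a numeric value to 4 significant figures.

⟨V⟩ = ∫ V(x)·|Ψ|² dx / ∫|Ψ|² dx.
Gaussian moments (u = x − x₀): ∫u^(2j)·e^(−2αu²) du = (2j−1)!!/(4α)^j · √(π/(2α)), odd powers integrate to 0; here √(π/(2α)) = 0.74110.
State is unnormalized: ∫|Ψ|² dx = 0.74110, and ∫Ψ*·V(x)·Ψ dx = -0.39117, so ⟨V⟩ = -0.39117 / 0.74110.
⟨V⟩ = -0.52782.

-0.5278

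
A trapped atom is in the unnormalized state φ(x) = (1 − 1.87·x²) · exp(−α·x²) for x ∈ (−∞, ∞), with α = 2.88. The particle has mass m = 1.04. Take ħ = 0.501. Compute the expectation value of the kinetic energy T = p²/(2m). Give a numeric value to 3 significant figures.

0.695

T = −(ħ²/2m) d²/dx², so ⟨T⟩ = −(ħ²/2m) ∫ φ*·φ'' dx / ∫|φ|² dx; with m = 1.04.
Expand each integrand as polynomial × e^(−2αx²) and use ∫x^(2j)·e^(−2αx²) dx = (2j−1)!!/(4α)^j · √(π/(2α)), odd powers → 0; here √(π/(2α)) = 0.73852. Differentiate with the product rule, d/dx e^(−αx²) = −2αx·e^(−αx²).
State is unnormalized: ∫|φ|² dx = 0.55714, and ∫φ*·(−ħ²/2m · φ'') dx = 0.38734, so ⟨T⟩ = 0.38734 / 0.55714.
⟨T⟩ = 0.69522.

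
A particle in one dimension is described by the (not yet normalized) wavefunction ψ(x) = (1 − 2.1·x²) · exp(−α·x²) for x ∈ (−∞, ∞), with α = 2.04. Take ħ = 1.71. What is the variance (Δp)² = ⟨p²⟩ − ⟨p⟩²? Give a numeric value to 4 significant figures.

Compute ⟨p⟩ and ⟨p²⟩ separately; (Δp)² = ⟨p²⟩ − ⟨p⟩².
Expand each integrand as polynomial × e^(−2αx²) and use ∫x^(2j)·e^(−2αx²) dx = (2j−1)!!/(4α)^j · √(π/(2α)), odd powers → 0; here √(π/(2α)) = 0.87750. Differentiate with the product rule, d/dx e^(−αx²) = −2αx·e^(−αx²).
Normalization: ∫|ψ|² dx = 0.60019.
⟨p⟩ = 0.0000 and ⟨p²⟩ = 17.253.
(Δp)² = 17.253 − (0.0000)² = 17.253.

17.25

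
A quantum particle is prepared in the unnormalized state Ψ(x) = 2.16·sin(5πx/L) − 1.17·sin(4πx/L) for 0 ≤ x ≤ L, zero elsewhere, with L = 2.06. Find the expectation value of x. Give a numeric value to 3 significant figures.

⟨x⟩ = ∫ x·|Ψ|² dx / ∫|Ψ|² dx (integrals over the domain).
On 0 ≤ x ≤ L (j ≠ l): ∫sin²(jπx/L) dx = L/2, ∫sin(jπx/L)·sin(lπx/L) dx = 0; diagonal moments ∫x·sin²(jπx/L) dx = L²/4, ∫x²·sin²(jπx/L) dx = L³·(1/6 − 1/(4j²π²)); cross terms ∫x·sin(jπx/L)·sin(lπx/L) dx = 0 for j + l even and −4jlL²/(π²(j² − l²)²) for j + l odd, ∫x²·sin(jπx/L)·sin(lπx/L) dx = (−1)^(j+l)·4jlL³/(π²(j² − l²)²); higher powers the same way via product-to-sum and parts.
State is unnormalized: ∫|Ψ|² dx = 6.2155, and ∫Ψ*·x·Ψ dx = 8.5484, so ⟨x⟩ = 8.5484 / 6.2155.
⟨x⟩ = 1.3753.

1.38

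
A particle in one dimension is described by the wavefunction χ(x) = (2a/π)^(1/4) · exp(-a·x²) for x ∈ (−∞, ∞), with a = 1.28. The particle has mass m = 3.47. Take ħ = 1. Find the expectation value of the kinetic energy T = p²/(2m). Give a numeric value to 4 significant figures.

0.1844

T = −(ħ²/2m) d²/dx², so ⟨T⟩ = −(ħ²/2m) ∫ χ*·χ'' dx; with m = 3.47.
Gaussian moments: ∫x^(2j)·e^(−2ax²) dx = (2j−1)!!/(4a)^j · √(π/(2a)), odd powers integrate to 0; here √(π/(2a)) = 1.1078. Derivatives: d/dx e^(−ax²) = −2ax·e^(−ax²), d²/dx² e^(−ax²) = (4a²x² − 2a)·e^(−ax²).
⟨T⟩ = 0.18444.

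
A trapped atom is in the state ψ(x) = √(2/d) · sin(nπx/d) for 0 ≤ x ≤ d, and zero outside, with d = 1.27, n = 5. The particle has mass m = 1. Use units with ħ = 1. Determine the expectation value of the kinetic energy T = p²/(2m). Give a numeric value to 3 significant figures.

T = −(ħ²/2m) d²/dx², so ⟨T⟩ = −(ħ²/2m) ∫ ψ*·ψ'' dx; with m = 1.
d/dx sin(nπx/d) = (nπ/d)·cos(nπx/d) and d²/dx² sin(nπx/d) = −(nπ/d)²·sin(nπx/d); on 0 ≤ x ≤ d, ∫sin²(nπx/d) dx = d/2 and ∫sin(nπx/d)·cos(nπx/d) dx = 0.
⟨T⟩ = 76.490.

76.5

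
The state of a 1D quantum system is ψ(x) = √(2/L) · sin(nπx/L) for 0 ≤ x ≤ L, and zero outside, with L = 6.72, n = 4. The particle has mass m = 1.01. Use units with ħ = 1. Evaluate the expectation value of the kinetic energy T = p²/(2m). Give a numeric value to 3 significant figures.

T = −(ħ²/2m) d²/dx², so ⟨T⟩ = −(ħ²/2m) ∫ ψ*·ψ'' dx; with m = 1.01.
d/dx sin(nπx/L) = (nπ/L)·cos(nπx/L) and d²/dx² sin(nπx/L) = −(nπ/L)²·sin(nπx/L); on 0 ≤ x ≤ L, ∫sin²(nπx/L) dx = L/2 and ∫sin(nπx/L)·cos(nπx/L) dx = 0.
⟨T⟩ = 1.7311.

1.73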